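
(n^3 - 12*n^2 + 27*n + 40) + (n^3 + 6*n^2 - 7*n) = 2*n^3 - 6*n^2 + 20*n + 40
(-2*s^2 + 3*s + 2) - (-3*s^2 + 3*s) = s^2 + 2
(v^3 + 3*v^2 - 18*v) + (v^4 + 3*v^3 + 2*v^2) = v^4 + 4*v^3 + 5*v^2 - 18*v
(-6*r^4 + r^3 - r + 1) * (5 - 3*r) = 18*r^5 - 33*r^4 + 5*r^3 + 3*r^2 - 8*r + 5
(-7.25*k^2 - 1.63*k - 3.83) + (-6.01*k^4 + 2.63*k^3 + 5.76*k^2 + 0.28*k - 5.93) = -6.01*k^4 + 2.63*k^3 - 1.49*k^2 - 1.35*k - 9.76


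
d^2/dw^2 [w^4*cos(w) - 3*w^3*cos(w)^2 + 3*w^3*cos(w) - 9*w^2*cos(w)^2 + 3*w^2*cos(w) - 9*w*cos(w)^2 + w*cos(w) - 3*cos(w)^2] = -w^4*cos(w) - 8*w^3*sin(w) - 3*w^3*cos(w) + 6*w^3*cos(2*w) - 18*w^2*sin(w) + 18*w^2*sin(2*w) + 9*w^2*cos(w) + 18*w^2*cos(2*w) - 12*w*sin(w) + 36*w*sin(2*w) + 17*w*cos(w) + 9*w*cos(2*w) - 9*w - 2*sin(w) + 18*sin(2*w) + 6*cos(w) - 3*cos(2*w) - 9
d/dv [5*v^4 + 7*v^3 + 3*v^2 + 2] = v*(20*v^2 + 21*v + 6)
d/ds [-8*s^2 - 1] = -16*s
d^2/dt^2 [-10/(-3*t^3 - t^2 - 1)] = 20*(t^2*(9*t + 2)^2 - (9*t + 1)*(3*t^3 + t^2 + 1))/(3*t^3 + t^2 + 1)^3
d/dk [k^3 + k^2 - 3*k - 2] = 3*k^2 + 2*k - 3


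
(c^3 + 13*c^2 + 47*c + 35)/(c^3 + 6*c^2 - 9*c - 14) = (c + 5)/(c - 2)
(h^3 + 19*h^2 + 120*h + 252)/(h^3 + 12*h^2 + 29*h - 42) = (h + 6)/(h - 1)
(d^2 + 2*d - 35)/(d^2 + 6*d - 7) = (d - 5)/(d - 1)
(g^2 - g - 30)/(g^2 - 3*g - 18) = (g + 5)/(g + 3)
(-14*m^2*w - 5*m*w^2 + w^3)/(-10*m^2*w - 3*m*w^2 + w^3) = (-7*m + w)/(-5*m + w)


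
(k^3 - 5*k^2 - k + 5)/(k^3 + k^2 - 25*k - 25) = (k - 1)/(k + 5)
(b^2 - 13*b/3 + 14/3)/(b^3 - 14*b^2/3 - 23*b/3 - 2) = (-3*b^2 + 13*b - 14)/(-3*b^3 + 14*b^2 + 23*b + 6)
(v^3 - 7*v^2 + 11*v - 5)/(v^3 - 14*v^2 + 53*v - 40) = (v - 1)/(v - 8)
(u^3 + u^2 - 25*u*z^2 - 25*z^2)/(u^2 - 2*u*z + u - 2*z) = (-u^2 + 25*z^2)/(-u + 2*z)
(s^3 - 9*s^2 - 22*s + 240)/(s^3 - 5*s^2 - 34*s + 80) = (s - 6)/(s - 2)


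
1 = 1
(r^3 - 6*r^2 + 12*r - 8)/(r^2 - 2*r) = r - 4 + 4/r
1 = 1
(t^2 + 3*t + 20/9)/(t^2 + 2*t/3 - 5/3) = (t + 4/3)/(t - 1)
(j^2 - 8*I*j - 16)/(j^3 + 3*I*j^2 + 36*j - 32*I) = (j - 4*I)/(j^2 + 7*I*j + 8)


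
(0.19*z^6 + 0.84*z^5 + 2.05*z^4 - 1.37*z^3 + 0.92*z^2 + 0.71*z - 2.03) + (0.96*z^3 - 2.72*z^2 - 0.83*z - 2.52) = 0.19*z^6 + 0.84*z^5 + 2.05*z^4 - 0.41*z^3 - 1.8*z^2 - 0.12*z - 4.55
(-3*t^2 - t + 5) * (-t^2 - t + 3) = 3*t^4 + 4*t^3 - 13*t^2 - 8*t + 15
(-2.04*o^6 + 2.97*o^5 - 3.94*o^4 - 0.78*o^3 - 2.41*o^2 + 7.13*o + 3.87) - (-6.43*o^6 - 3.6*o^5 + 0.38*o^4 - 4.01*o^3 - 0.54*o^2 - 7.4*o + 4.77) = 4.39*o^6 + 6.57*o^5 - 4.32*o^4 + 3.23*o^3 - 1.87*o^2 + 14.53*o - 0.899999999999999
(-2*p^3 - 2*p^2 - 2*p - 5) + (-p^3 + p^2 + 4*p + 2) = -3*p^3 - p^2 + 2*p - 3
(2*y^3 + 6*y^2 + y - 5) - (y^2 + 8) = 2*y^3 + 5*y^2 + y - 13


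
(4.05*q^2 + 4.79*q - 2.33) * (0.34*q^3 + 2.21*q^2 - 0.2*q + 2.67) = 1.377*q^5 + 10.5791*q^4 + 8.9837*q^3 + 4.7062*q^2 + 13.2553*q - 6.2211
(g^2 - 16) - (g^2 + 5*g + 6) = -5*g - 22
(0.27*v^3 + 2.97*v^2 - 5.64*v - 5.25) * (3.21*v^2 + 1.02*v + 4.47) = 0.8667*v^5 + 9.8091*v^4 - 13.8681*v^3 - 9.3294*v^2 - 30.5658*v - 23.4675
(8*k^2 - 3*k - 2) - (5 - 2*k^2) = 10*k^2 - 3*k - 7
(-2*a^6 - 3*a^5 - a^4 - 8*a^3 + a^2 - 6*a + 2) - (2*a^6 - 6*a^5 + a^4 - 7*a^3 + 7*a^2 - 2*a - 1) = -4*a^6 + 3*a^5 - 2*a^4 - a^3 - 6*a^2 - 4*a + 3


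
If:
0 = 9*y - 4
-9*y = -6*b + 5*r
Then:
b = 5*r/6 + 2/3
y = 4/9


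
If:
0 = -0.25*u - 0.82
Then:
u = -3.28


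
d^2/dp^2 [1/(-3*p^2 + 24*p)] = 2*(p*(p - 8) - 4*(p - 4)^2)/(3*p^3*(p - 8)^3)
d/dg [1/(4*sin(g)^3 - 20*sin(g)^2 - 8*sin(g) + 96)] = (-3*sin(g)^2 + 10*sin(g) + 2)*cos(g)/(4*(sin(g)^3 - 5*sin(g)^2 - 2*sin(g) + 24)^2)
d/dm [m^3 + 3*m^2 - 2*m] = 3*m^2 + 6*m - 2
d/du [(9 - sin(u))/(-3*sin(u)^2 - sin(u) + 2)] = (-3*sin(u)^2 + 54*sin(u) + 7)*cos(u)/(3*sin(u)^2 + sin(u) - 2)^2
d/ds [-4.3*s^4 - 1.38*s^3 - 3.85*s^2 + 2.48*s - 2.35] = -17.2*s^3 - 4.14*s^2 - 7.7*s + 2.48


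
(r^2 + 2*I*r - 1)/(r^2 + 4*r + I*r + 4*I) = (r + I)/(r + 4)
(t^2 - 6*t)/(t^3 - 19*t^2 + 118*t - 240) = t/(t^2 - 13*t + 40)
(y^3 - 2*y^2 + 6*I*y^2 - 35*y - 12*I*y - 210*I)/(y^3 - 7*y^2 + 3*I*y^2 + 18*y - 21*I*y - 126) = (y + 5)/(y - 3*I)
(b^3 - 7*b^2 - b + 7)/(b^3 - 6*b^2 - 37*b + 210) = (b^2 - 1)/(b^2 + b - 30)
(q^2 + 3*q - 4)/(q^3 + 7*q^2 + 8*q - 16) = 1/(q + 4)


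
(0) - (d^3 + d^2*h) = -d^3 - d^2*h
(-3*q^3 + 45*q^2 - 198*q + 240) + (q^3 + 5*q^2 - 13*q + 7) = -2*q^3 + 50*q^2 - 211*q + 247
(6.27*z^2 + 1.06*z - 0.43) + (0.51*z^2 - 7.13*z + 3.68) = 6.78*z^2 - 6.07*z + 3.25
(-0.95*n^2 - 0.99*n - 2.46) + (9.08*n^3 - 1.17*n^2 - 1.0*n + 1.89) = 9.08*n^3 - 2.12*n^2 - 1.99*n - 0.57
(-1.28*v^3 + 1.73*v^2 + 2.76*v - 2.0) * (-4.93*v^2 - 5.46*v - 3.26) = 6.3104*v^5 - 1.5401*v^4 - 18.8798*v^3 - 10.8494*v^2 + 1.9224*v + 6.52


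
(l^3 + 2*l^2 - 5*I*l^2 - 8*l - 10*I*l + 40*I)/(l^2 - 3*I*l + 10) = (l^2 + 2*l - 8)/(l + 2*I)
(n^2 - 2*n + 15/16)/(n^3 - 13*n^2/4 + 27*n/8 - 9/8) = (4*n - 5)/(2*(2*n^2 - 5*n + 3))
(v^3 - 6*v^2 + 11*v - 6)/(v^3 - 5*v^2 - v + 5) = (v^2 - 5*v + 6)/(v^2 - 4*v - 5)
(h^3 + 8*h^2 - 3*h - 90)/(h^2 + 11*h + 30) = h - 3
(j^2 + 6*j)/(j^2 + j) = (j + 6)/(j + 1)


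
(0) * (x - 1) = 0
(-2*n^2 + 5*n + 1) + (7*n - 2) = -2*n^2 + 12*n - 1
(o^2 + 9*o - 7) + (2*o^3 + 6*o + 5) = 2*o^3 + o^2 + 15*o - 2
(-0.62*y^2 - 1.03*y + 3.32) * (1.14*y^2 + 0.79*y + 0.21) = -0.7068*y^4 - 1.664*y^3 + 2.8409*y^2 + 2.4065*y + 0.6972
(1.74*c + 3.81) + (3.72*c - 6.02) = 5.46*c - 2.21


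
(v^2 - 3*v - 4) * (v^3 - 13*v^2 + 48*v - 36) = v^5 - 16*v^4 + 83*v^3 - 128*v^2 - 84*v + 144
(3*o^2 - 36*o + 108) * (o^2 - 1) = 3*o^4 - 36*o^3 + 105*o^2 + 36*o - 108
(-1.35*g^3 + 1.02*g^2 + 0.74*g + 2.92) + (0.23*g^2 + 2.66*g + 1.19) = -1.35*g^3 + 1.25*g^2 + 3.4*g + 4.11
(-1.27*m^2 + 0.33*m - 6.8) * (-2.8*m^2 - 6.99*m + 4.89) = 3.556*m^4 + 7.9533*m^3 + 10.523*m^2 + 49.1457*m - 33.252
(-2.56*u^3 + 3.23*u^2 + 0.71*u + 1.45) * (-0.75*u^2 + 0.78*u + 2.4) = 1.92*u^5 - 4.4193*u^4 - 4.1571*u^3 + 7.2183*u^2 + 2.835*u + 3.48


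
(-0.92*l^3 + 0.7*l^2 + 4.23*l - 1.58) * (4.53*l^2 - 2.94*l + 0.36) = -4.1676*l^5 + 5.8758*l^4 + 16.7727*l^3 - 19.3416*l^2 + 6.168*l - 0.5688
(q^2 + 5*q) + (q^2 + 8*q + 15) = 2*q^2 + 13*q + 15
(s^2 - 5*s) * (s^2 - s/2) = s^4 - 11*s^3/2 + 5*s^2/2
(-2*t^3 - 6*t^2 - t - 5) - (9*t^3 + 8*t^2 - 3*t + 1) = -11*t^3 - 14*t^2 + 2*t - 6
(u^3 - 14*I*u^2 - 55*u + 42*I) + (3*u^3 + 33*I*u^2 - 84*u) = 4*u^3 + 19*I*u^2 - 139*u + 42*I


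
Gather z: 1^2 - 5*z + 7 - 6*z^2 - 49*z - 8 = -6*z^2 - 54*z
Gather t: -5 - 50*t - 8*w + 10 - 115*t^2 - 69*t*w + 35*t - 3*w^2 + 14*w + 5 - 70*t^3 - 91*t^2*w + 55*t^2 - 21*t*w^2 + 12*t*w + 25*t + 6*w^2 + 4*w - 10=-70*t^3 + t^2*(-91*w - 60) + t*(-21*w^2 - 57*w + 10) + 3*w^2 + 10*w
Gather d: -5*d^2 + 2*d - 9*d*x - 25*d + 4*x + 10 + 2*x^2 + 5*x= -5*d^2 + d*(-9*x - 23) + 2*x^2 + 9*x + 10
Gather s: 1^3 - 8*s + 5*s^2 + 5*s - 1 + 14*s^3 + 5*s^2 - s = 14*s^3 + 10*s^2 - 4*s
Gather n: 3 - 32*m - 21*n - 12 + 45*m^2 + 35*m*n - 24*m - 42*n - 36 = 45*m^2 - 56*m + n*(35*m - 63) - 45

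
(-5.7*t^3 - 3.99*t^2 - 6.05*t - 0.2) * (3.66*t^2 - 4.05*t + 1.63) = -20.862*t^5 + 8.4816*t^4 - 15.2745*t^3 + 17.2668*t^2 - 9.0515*t - 0.326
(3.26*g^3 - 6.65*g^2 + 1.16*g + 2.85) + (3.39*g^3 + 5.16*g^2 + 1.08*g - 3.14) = 6.65*g^3 - 1.49*g^2 + 2.24*g - 0.29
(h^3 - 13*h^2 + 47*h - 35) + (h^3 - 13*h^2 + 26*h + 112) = 2*h^3 - 26*h^2 + 73*h + 77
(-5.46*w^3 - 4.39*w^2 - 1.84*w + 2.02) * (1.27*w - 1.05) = -6.9342*w^4 + 0.157700000000001*w^3 + 2.2727*w^2 + 4.4974*w - 2.121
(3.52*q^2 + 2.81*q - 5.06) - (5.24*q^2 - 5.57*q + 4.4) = -1.72*q^2 + 8.38*q - 9.46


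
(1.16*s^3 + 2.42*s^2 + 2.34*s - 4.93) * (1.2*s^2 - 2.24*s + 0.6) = 1.392*s^5 + 0.3056*s^4 - 1.9168*s^3 - 9.7056*s^2 + 12.4472*s - 2.958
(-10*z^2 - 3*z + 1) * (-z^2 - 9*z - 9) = 10*z^4 + 93*z^3 + 116*z^2 + 18*z - 9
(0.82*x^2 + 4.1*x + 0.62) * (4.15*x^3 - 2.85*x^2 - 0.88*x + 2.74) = 3.403*x^5 + 14.678*x^4 - 9.8336*x^3 - 3.1282*x^2 + 10.6884*x + 1.6988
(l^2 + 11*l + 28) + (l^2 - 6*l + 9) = 2*l^2 + 5*l + 37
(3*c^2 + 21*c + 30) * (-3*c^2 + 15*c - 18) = -9*c^4 - 18*c^3 + 171*c^2 + 72*c - 540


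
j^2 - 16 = (j - 4)*(j + 4)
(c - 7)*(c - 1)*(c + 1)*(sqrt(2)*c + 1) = sqrt(2)*c^4 - 7*sqrt(2)*c^3 + c^3 - 7*c^2 - sqrt(2)*c^2 - c + 7*sqrt(2)*c + 7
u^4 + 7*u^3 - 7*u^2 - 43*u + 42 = (u - 2)*(u - 1)*(u + 3)*(u + 7)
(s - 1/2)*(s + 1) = s^2 + s/2 - 1/2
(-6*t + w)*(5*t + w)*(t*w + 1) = -30*t^3*w - t^2*w^2 - 30*t^2 + t*w^3 - t*w + w^2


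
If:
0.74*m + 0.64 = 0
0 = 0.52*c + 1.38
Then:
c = -2.65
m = -0.86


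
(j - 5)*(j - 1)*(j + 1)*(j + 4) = j^4 - j^3 - 21*j^2 + j + 20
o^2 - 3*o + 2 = (o - 2)*(o - 1)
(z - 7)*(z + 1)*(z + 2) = z^3 - 4*z^2 - 19*z - 14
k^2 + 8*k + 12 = (k + 2)*(k + 6)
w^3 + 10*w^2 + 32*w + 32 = (w + 2)*(w + 4)^2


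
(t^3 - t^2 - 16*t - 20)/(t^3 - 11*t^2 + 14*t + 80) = (t + 2)/(t - 8)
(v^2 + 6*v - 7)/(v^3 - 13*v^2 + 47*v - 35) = (v + 7)/(v^2 - 12*v + 35)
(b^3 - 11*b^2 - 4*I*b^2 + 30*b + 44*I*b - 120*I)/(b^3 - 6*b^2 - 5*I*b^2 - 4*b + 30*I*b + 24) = (b - 5)/(b - I)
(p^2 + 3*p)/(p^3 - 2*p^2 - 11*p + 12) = p/(p^2 - 5*p + 4)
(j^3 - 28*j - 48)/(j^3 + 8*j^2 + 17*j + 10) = (j^2 - 2*j - 24)/(j^2 + 6*j + 5)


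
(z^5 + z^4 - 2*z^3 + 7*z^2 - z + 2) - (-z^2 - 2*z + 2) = z^5 + z^4 - 2*z^3 + 8*z^2 + z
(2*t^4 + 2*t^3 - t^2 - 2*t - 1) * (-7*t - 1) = -14*t^5 - 16*t^4 + 5*t^3 + 15*t^2 + 9*t + 1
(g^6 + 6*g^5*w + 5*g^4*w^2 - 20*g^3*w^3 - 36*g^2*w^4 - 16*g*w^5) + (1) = g^6 + 6*g^5*w + 5*g^4*w^2 - 20*g^3*w^3 - 36*g^2*w^4 - 16*g*w^5 + 1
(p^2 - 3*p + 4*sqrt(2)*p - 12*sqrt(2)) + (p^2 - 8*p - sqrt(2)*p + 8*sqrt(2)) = 2*p^2 - 11*p + 3*sqrt(2)*p - 4*sqrt(2)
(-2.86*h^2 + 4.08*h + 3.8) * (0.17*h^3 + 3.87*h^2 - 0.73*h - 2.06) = -0.4862*h^5 - 10.3746*h^4 + 18.5234*h^3 + 17.6192*h^2 - 11.1788*h - 7.828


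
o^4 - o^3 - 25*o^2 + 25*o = o*(o - 5)*(o - 1)*(o + 5)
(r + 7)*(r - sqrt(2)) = r^2 - sqrt(2)*r + 7*r - 7*sqrt(2)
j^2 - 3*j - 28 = (j - 7)*(j + 4)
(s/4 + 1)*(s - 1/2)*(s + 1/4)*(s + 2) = s^4/4 + 23*s^3/16 + 51*s^2/32 - 11*s/16 - 1/4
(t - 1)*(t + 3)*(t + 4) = t^3 + 6*t^2 + 5*t - 12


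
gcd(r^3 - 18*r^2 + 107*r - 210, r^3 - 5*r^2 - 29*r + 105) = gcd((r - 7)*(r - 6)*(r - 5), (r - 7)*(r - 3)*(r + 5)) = r - 7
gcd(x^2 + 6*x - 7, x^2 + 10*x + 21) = x + 7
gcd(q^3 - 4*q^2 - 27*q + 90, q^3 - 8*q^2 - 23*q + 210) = q^2 - q - 30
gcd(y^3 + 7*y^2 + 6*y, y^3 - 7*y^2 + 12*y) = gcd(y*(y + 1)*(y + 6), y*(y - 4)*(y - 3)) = y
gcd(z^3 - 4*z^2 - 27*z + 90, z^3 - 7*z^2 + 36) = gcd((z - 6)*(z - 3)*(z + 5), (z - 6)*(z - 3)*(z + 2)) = z^2 - 9*z + 18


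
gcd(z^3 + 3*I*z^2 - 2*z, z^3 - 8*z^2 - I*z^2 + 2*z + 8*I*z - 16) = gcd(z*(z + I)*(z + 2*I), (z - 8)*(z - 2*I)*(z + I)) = z + I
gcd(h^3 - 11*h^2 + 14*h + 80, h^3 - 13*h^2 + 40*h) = h^2 - 13*h + 40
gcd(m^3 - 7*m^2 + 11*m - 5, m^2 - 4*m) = 1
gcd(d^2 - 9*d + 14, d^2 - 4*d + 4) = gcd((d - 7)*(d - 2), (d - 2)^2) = d - 2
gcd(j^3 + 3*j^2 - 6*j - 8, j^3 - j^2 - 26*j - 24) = j^2 + 5*j + 4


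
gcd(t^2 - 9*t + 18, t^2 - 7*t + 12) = t - 3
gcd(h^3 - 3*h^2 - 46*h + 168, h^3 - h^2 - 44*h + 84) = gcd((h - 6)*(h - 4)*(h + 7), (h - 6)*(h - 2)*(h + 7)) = h^2 + h - 42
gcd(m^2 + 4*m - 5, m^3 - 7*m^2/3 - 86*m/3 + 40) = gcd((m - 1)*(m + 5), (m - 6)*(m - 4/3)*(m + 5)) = m + 5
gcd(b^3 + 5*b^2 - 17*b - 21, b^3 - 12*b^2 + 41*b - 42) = b - 3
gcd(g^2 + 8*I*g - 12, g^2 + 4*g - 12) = 1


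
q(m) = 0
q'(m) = 0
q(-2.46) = 0.00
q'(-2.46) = 0.00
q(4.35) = 0.00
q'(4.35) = 0.00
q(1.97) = 0.00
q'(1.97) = 0.00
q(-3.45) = 0.00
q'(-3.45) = 0.00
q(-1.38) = 0.00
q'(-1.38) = 0.00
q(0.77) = 0.00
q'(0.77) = 0.00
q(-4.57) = 0.00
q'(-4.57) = 0.00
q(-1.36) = 0.00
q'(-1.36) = 0.00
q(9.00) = 0.00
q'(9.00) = 0.00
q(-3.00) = 0.00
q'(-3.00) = 0.00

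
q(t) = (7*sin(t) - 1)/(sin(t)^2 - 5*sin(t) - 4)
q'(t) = (-2*sin(t)*cos(t) + 5*cos(t))*(7*sin(t) - 1)/(sin(t)^2 - 5*sin(t) - 4)^2 + 7*cos(t)/(sin(t)^2 - 5*sin(t) - 4) = (-7*sin(t)^2 + 2*sin(t) - 33)*cos(t)/(sin(t)^2 - 5*sin(t) - 4)^2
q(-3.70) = -0.43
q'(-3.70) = 0.71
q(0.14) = 0.00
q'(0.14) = -1.49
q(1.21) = -0.71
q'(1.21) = -0.22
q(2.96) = -0.05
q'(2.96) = 1.36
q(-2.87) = 1.11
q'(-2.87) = 4.90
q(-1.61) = -4.01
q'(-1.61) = 0.41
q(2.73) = -0.31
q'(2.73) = 0.90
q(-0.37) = 1.71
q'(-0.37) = -7.60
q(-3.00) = 0.61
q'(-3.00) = 3.09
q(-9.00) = 2.20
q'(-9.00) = 10.19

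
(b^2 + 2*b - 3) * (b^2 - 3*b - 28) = b^4 - b^3 - 37*b^2 - 47*b + 84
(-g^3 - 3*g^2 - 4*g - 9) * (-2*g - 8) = 2*g^4 + 14*g^3 + 32*g^2 + 50*g + 72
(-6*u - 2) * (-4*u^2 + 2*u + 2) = 24*u^3 - 4*u^2 - 16*u - 4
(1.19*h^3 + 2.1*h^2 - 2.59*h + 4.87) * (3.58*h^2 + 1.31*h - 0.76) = 4.2602*h^5 + 9.0769*h^4 - 7.4256*h^3 + 12.4457*h^2 + 8.3481*h - 3.7012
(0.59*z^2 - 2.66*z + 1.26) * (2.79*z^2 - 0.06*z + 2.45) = 1.6461*z^4 - 7.4568*z^3 + 5.1205*z^2 - 6.5926*z + 3.087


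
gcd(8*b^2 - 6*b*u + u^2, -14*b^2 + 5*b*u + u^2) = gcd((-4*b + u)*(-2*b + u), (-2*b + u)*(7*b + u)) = -2*b + u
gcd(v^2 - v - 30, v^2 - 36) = v - 6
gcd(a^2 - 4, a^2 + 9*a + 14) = a + 2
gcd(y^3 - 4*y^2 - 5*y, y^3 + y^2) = y^2 + y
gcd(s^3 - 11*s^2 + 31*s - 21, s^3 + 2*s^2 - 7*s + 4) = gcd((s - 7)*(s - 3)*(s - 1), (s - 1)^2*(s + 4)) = s - 1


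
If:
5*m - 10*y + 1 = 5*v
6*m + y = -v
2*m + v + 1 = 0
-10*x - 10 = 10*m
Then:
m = 4/55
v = -63/55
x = -59/55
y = 39/55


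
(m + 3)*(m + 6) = m^2 + 9*m + 18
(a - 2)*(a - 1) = a^2 - 3*a + 2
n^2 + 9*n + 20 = (n + 4)*(n + 5)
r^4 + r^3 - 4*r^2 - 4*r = r*(r - 2)*(r + 1)*(r + 2)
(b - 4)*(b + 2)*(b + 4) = b^3 + 2*b^2 - 16*b - 32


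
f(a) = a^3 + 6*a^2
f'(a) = 3*a^2 + 12*a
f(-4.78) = 27.88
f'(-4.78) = 11.19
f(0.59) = 2.29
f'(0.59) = 8.12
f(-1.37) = 8.69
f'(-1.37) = -10.81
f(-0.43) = 1.03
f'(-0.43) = -4.61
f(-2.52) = 22.10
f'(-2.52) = -11.19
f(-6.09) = -3.34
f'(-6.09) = 38.18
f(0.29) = 0.53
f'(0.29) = 3.73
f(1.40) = 14.50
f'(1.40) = 22.68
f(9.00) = 1215.00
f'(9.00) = 351.00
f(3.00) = 81.00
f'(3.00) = 63.00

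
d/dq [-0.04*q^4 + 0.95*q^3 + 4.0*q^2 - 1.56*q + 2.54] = -0.16*q^3 + 2.85*q^2 + 8.0*q - 1.56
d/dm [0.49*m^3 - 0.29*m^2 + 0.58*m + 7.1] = 1.47*m^2 - 0.58*m + 0.58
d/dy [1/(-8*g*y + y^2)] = 2*(4*g - y)/(y^2*(8*g - y)^2)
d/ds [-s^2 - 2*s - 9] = -2*s - 2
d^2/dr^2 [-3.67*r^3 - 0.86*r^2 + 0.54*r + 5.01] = -22.02*r - 1.72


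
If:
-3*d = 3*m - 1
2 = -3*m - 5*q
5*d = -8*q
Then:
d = 24/49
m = -23/147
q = -15/49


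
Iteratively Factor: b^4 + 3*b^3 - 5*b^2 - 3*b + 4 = (b - 1)*(b^3 + 4*b^2 - b - 4) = (b - 1)*(b + 4)*(b^2 - 1) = (b - 1)*(b + 1)*(b + 4)*(b - 1)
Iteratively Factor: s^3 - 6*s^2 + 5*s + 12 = (s - 4)*(s^2 - 2*s - 3) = (s - 4)*(s + 1)*(s - 3)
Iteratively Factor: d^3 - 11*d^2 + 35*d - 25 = (d - 5)*(d^2 - 6*d + 5) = (d - 5)^2*(d - 1)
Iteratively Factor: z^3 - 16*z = (z - 4)*(z^2 + 4*z) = z*(z - 4)*(z + 4)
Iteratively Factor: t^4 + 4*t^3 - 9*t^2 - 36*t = (t + 4)*(t^3 - 9*t) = (t - 3)*(t + 4)*(t^2 + 3*t) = (t - 3)*(t + 3)*(t + 4)*(t)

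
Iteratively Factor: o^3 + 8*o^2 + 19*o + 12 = (o + 1)*(o^2 + 7*o + 12) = (o + 1)*(o + 3)*(o + 4)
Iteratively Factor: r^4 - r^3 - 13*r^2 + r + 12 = (r - 1)*(r^3 - 13*r - 12) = (r - 1)*(r + 3)*(r^2 - 3*r - 4) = (r - 4)*(r - 1)*(r + 3)*(r + 1)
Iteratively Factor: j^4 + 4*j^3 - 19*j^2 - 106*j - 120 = (j + 2)*(j^3 + 2*j^2 - 23*j - 60) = (j - 5)*(j + 2)*(j^2 + 7*j + 12) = (j - 5)*(j + 2)*(j + 4)*(j + 3)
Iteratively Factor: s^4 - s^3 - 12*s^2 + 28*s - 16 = (s - 2)*(s^3 + s^2 - 10*s + 8) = (s - 2)^2*(s^2 + 3*s - 4) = (s - 2)^2*(s + 4)*(s - 1)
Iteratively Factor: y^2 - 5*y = (y)*(y - 5)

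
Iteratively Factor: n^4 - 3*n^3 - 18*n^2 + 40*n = (n - 5)*(n^3 + 2*n^2 - 8*n) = (n - 5)*(n - 2)*(n^2 + 4*n) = n*(n - 5)*(n - 2)*(n + 4)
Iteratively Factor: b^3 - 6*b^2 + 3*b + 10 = (b + 1)*(b^2 - 7*b + 10) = (b - 5)*(b + 1)*(b - 2)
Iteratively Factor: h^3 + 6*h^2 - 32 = (h - 2)*(h^2 + 8*h + 16) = (h - 2)*(h + 4)*(h + 4)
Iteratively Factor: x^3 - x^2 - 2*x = (x)*(x^2 - x - 2) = x*(x - 2)*(x + 1)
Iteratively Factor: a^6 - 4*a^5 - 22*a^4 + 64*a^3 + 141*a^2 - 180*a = (a)*(a^5 - 4*a^4 - 22*a^3 + 64*a^2 + 141*a - 180) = a*(a + 3)*(a^4 - 7*a^3 - a^2 + 67*a - 60) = a*(a - 5)*(a + 3)*(a^3 - 2*a^2 - 11*a + 12) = a*(a - 5)*(a - 4)*(a + 3)*(a^2 + 2*a - 3) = a*(a - 5)*(a - 4)*(a - 1)*(a + 3)*(a + 3)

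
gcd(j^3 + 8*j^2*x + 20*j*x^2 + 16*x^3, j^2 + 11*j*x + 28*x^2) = j + 4*x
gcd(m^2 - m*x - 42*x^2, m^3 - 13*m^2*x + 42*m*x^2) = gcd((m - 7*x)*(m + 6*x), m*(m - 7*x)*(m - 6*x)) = -m + 7*x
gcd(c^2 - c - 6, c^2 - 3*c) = c - 3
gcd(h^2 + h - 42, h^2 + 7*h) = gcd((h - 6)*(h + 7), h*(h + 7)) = h + 7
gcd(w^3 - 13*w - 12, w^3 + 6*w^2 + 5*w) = w + 1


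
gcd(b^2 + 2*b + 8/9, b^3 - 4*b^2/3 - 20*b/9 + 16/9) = b + 4/3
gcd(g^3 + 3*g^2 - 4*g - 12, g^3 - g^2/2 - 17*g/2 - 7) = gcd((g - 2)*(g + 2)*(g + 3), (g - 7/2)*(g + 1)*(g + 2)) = g + 2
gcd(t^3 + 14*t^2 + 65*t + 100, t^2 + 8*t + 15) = t + 5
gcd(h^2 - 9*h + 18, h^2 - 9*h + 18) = h^2 - 9*h + 18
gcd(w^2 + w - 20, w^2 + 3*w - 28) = w - 4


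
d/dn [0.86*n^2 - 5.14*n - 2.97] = 1.72*n - 5.14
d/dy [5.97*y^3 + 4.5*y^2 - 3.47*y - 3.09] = 17.91*y^2 + 9.0*y - 3.47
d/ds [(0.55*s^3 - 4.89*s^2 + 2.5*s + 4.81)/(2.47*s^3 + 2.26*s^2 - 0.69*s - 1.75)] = (13.3213*s^4 - 13.109*s^3 - 40.8055*s^2 - 4.6262*s - 1.0561)/(6.1009*s^6 + 11.1644*s^5 + 1.699*s^4 - 11.7638*s^3 - 7.4339*s^2 + 2.415*s + 3.0625)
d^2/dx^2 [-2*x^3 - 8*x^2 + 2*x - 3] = -12*x - 16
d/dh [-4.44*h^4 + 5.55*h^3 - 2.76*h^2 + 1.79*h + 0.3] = -17.76*h^3 + 16.65*h^2 - 5.52*h + 1.79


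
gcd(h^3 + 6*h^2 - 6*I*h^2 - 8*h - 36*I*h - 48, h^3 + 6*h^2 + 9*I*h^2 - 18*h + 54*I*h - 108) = h + 6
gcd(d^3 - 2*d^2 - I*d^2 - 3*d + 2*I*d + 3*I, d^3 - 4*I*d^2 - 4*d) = 1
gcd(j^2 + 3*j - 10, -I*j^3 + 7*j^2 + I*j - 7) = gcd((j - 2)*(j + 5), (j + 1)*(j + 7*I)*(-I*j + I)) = 1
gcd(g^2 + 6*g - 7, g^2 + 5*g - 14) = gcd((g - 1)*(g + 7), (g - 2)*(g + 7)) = g + 7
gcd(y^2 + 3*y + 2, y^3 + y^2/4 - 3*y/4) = y + 1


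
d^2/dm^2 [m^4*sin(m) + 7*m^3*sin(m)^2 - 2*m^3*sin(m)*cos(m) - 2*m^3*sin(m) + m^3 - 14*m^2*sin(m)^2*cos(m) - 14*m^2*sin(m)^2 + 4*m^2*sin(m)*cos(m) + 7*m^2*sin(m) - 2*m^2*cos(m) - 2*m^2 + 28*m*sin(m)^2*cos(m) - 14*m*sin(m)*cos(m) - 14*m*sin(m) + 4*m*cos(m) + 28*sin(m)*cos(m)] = -m^4*sin(m) + 2*m^3*sin(m) + 4*m^3*sin(2*m) + 8*m^3*cos(m) + 14*m^3*cos(2*m) + 5*m^2*sin(m) + 34*m^2*sin(2*m) - 13*m^2*cos(m)/2 - 40*m^2*cos(2*m) - 63*m^2*cos(3*m)/2 + 24*m*sin(m) - 34*m*sin(2*m) - 42*m*sin(3*m) + 17*m*cos(m) - 5*m*cos(2*m) + 63*m*cos(3*m) + 27*m - 8*sin(m) - 52*sin(2*m) + 42*sin(3*m) - 39*cos(m) - 14*cos(2*m) + 7*cos(3*m) - 18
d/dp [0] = 0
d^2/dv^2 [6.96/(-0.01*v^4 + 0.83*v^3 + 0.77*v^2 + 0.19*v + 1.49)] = ((0.8352*v^2 - 34.6608*v - 10.7184)*(-0.01*v^4 + 0.83*v^3 + 0.77*v^2 + 0.19*v + 1.49) + 6.96*(-0.08*v^3 + 4.98*v^2 + 3.08*v + 0.38)*(-0.04*v^3 + 2.49*v^2 + 1.54*v + 0.19))/(-0.01*v^4 + 0.83*v^3 + 0.77*v^2 + 0.19*v + 1.49)^3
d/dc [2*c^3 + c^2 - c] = 6*c^2 + 2*c - 1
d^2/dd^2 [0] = 0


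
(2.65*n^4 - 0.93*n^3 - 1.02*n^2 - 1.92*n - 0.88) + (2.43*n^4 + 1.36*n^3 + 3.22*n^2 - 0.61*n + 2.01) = 5.08*n^4 + 0.43*n^3 + 2.2*n^2 - 2.53*n + 1.13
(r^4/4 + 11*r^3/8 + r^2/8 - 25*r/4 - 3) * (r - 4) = r^5/4 + 3*r^4/8 - 43*r^3/8 - 27*r^2/4 + 22*r + 12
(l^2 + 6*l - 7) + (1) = l^2 + 6*l - 6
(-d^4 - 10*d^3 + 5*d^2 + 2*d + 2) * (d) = -d^5 - 10*d^4 + 5*d^3 + 2*d^2 + 2*d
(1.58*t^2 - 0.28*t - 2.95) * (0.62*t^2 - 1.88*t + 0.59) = 0.9796*t^4 - 3.144*t^3 - 0.3704*t^2 + 5.3808*t - 1.7405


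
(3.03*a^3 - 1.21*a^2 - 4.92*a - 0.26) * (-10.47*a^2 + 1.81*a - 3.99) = -31.7241*a^5 + 18.153*a^4 + 37.2326*a^3 - 1.3551*a^2 + 19.1602*a + 1.0374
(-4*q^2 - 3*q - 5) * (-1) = 4*q^2 + 3*q + 5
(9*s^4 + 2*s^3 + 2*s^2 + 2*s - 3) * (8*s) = 72*s^5 + 16*s^4 + 16*s^3 + 16*s^2 - 24*s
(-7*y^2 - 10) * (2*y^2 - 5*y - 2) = -14*y^4 + 35*y^3 - 6*y^2 + 50*y + 20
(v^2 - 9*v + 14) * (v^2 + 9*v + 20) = v^4 - 47*v^2 - 54*v + 280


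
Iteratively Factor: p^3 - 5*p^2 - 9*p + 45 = (p - 3)*(p^2 - 2*p - 15) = (p - 5)*(p - 3)*(p + 3)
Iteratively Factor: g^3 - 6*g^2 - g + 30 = (g + 2)*(g^2 - 8*g + 15) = (g - 3)*(g + 2)*(g - 5)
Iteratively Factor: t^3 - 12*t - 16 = (t - 4)*(t^2 + 4*t + 4) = (t - 4)*(t + 2)*(t + 2)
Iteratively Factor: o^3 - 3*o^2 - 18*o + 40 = (o - 2)*(o^2 - o - 20) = (o - 5)*(o - 2)*(o + 4)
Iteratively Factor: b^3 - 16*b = (b)*(b^2 - 16) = b*(b + 4)*(b - 4)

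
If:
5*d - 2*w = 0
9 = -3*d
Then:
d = -3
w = -15/2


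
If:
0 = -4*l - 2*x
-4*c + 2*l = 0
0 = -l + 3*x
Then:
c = 0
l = 0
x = 0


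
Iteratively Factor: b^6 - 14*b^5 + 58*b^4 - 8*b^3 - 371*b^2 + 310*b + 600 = (b - 5)*(b^5 - 9*b^4 + 13*b^3 + 57*b^2 - 86*b - 120) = (b - 5)*(b - 3)*(b^4 - 6*b^3 - 5*b^2 + 42*b + 40) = (b - 5)*(b - 3)*(b + 1)*(b^3 - 7*b^2 + 2*b + 40) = (b - 5)*(b - 3)*(b + 1)*(b + 2)*(b^2 - 9*b + 20) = (b - 5)*(b - 4)*(b - 3)*(b + 1)*(b + 2)*(b - 5)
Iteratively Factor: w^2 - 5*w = (w - 5)*(w)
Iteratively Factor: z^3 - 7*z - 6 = (z + 2)*(z^2 - 2*z - 3) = (z - 3)*(z + 2)*(z + 1)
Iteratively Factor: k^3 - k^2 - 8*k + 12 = (k - 2)*(k^2 + k - 6) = (k - 2)*(k + 3)*(k - 2)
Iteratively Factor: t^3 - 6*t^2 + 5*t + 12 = (t + 1)*(t^2 - 7*t + 12) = (t - 4)*(t + 1)*(t - 3)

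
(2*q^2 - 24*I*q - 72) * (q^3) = 2*q^5 - 24*I*q^4 - 72*q^3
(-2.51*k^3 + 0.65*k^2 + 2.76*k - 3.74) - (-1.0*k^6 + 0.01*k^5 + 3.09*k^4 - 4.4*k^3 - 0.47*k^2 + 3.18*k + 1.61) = 1.0*k^6 - 0.01*k^5 - 3.09*k^4 + 1.89*k^3 + 1.12*k^2 - 0.42*k - 5.35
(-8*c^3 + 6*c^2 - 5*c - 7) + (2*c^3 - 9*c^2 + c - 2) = -6*c^3 - 3*c^2 - 4*c - 9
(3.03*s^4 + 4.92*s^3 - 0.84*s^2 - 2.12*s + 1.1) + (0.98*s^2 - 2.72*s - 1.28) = 3.03*s^4 + 4.92*s^3 + 0.14*s^2 - 4.84*s - 0.18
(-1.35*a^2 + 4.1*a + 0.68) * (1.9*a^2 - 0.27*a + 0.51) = -2.565*a^4 + 8.1545*a^3 - 0.5035*a^2 + 1.9074*a + 0.3468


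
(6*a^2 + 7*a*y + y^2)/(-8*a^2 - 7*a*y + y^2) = (6*a + y)/(-8*a + y)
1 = 1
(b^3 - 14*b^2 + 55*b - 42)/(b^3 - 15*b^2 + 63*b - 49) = (b - 6)/(b - 7)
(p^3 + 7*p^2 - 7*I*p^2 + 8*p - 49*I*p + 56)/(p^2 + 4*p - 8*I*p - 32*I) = (p^2 + p*(7 + I) + 7*I)/(p + 4)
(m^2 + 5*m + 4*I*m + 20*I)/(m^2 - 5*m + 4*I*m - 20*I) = (m + 5)/(m - 5)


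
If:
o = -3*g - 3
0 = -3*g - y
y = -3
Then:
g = 1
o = -6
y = -3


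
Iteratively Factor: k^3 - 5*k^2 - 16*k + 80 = (k + 4)*(k^2 - 9*k + 20) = (k - 4)*(k + 4)*(k - 5)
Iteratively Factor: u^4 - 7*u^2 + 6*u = (u - 2)*(u^3 + 2*u^2 - 3*u) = (u - 2)*(u + 3)*(u^2 - u) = (u - 2)*(u - 1)*(u + 3)*(u)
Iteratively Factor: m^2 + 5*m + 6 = (m + 2)*(m + 3)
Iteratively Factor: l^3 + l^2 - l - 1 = (l + 1)*(l^2 - 1) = (l + 1)^2*(l - 1)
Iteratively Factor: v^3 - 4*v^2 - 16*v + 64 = (v - 4)*(v^2 - 16) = (v - 4)^2*(v + 4)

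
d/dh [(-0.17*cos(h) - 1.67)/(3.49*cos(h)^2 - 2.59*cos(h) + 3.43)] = (-0.5933*cos(h)^2 - 11.6566*cos(h) + 4.9084)*sin(h)/(12.1801*cos(h)^4 - 18.0782*cos(h)^3 + 30.6495*cos(h)^2 - 17.7674*cos(h) + 11.7649)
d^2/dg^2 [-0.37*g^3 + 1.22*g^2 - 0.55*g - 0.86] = 2.44 - 2.22*g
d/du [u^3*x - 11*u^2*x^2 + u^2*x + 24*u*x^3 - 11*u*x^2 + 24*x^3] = x*(3*u^2 - 22*u*x + 2*u + 24*x^2 - 11*x)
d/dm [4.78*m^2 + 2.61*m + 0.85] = 9.56*m + 2.61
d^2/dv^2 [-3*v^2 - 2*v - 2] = -6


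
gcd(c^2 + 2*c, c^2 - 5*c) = c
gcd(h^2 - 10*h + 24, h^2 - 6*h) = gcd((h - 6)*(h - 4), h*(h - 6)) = h - 6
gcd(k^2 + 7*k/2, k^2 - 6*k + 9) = 1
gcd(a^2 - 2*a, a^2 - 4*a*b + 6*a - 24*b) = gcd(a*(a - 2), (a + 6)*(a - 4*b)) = 1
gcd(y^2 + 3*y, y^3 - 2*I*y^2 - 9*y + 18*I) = y + 3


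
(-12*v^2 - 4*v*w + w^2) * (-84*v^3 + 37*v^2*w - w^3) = 1008*v^5 - 108*v^4*w - 232*v^3*w^2 + 49*v^2*w^3 + 4*v*w^4 - w^5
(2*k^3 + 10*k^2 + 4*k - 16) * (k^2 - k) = 2*k^5 + 8*k^4 - 6*k^3 - 20*k^2 + 16*k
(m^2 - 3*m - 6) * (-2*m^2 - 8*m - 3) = -2*m^4 - 2*m^3 + 33*m^2 + 57*m + 18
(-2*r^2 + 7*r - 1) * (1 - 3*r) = 6*r^3 - 23*r^2 + 10*r - 1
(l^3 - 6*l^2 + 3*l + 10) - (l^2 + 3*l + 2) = l^3 - 7*l^2 + 8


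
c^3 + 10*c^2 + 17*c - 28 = (c - 1)*(c + 4)*(c + 7)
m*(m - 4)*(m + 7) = m^3 + 3*m^2 - 28*m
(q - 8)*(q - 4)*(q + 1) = q^3 - 11*q^2 + 20*q + 32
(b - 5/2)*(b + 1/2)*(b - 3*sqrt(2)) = b^3 - 3*sqrt(2)*b^2 - 2*b^2 - 5*b/4 + 6*sqrt(2)*b + 15*sqrt(2)/4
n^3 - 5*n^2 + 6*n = n*(n - 3)*(n - 2)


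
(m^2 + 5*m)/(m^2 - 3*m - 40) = m/(m - 8)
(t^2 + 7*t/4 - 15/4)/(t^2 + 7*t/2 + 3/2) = (4*t - 5)/(2*(2*t + 1))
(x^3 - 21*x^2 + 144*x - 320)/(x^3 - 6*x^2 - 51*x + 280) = (x - 8)/(x + 7)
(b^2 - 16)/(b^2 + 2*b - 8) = (b - 4)/(b - 2)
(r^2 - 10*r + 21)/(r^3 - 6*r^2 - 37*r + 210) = (r - 3)/(r^2 + r - 30)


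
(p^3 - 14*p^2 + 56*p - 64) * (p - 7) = p^4 - 21*p^3 + 154*p^2 - 456*p + 448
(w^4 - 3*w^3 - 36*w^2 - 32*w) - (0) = w^4 - 3*w^3 - 36*w^2 - 32*w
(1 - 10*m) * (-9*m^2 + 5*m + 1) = 90*m^3 - 59*m^2 - 5*m + 1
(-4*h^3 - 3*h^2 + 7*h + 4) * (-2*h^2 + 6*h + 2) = 8*h^5 - 18*h^4 - 40*h^3 + 28*h^2 + 38*h + 8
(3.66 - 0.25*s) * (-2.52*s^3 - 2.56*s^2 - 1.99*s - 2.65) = 0.63*s^4 - 8.5832*s^3 - 8.8721*s^2 - 6.6209*s - 9.699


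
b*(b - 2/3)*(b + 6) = b^3 + 16*b^2/3 - 4*b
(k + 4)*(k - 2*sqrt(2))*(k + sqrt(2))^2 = k^4 + 4*k^3 - 6*k^2 - 24*k - 4*sqrt(2)*k - 16*sqrt(2)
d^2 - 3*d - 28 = (d - 7)*(d + 4)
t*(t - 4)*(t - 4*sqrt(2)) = t^3 - 4*sqrt(2)*t^2 - 4*t^2 + 16*sqrt(2)*t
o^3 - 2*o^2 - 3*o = o*(o - 3)*(o + 1)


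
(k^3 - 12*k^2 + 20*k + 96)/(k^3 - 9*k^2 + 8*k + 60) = (k - 8)/(k - 5)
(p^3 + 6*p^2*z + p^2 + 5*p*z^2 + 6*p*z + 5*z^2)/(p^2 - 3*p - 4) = (p^2 + 6*p*z + 5*z^2)/(p - 4)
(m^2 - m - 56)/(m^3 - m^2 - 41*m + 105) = (m - 8)/(m^2 - 8*m + 15)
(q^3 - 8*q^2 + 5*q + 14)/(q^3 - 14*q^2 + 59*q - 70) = (q + 1)/(q - 5)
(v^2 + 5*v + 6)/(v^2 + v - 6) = (v + 2)/(v - 2)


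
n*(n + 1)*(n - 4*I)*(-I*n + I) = -I*n^4 - 4*n^3 + I*n^2 + 4*n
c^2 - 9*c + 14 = (c - 7)*(c - 2)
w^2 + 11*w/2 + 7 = (w + 2)*(w + 7/2)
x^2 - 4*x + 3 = (x - 3)*(x - 1)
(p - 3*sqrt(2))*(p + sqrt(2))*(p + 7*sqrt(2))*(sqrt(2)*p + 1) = sqrt(2)*p^4 + 11*p^3 - 29*sqrt(2)*p^2 - 118*p - 42*sqrt(2)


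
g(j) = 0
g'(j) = 0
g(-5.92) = 0.00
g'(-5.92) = 0.00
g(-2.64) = 0.00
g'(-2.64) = 0.00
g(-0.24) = 0.00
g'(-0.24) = 0.00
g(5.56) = 0.00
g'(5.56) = 0.00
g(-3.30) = 0.00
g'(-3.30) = 0.00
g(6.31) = 0.00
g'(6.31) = 0.00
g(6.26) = 0.00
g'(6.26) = 0.00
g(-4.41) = 0.00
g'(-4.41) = 0.00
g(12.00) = 0.00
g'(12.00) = 0.00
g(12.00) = 0.00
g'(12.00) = 0.00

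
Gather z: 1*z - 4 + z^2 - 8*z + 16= z^2 - 7*z + 12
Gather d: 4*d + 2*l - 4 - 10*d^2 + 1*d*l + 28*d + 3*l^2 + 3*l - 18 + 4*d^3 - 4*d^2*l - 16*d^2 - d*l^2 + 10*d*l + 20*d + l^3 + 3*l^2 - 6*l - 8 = 4*d^3 + d^2*(-4*l - 26) + d*(-l^2 + 11*l + 52) + l^3 + 6*l^2 - l - 30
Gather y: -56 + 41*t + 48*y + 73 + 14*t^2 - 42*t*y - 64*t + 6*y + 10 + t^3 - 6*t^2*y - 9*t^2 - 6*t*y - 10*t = t^3 + 5*t^2 - 33*t + y*(-6*t^2 - 48*t + 54) + 27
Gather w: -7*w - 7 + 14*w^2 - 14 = 14*w^2 - 7*w - 21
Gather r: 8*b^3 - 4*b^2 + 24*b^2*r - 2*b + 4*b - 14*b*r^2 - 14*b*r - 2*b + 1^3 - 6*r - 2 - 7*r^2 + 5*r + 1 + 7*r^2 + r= 8*b^3 - 4*b^2 - 14*b*r^2 + r*(24*b^2 - 14*b)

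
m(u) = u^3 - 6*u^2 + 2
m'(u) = 3*u^2 - 12*u = 3*u*(u - 4)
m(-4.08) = -165.80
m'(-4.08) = 98.90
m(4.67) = -27.01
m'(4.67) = 9.39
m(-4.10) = -167.78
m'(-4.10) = 99.63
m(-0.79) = -2.24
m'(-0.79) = 11.35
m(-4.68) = -231.92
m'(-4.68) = 121.87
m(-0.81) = -2.47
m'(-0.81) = 11.69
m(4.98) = -23.30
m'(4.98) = 14.64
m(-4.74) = -239.30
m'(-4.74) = 124.28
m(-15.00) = -4723.00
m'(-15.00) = 855.00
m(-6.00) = -430.00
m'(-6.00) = 180.00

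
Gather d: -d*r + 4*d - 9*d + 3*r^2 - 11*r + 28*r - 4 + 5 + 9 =d*(-r - 5) + 3*r^2 + 17*r + 10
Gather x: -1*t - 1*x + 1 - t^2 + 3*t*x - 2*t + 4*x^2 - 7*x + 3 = -t^2 - 3*t + 4*x^2 + x*(3*t - 8) + 4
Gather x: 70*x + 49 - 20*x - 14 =50*x + 35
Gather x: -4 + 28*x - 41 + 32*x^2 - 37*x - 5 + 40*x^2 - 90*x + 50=72*x^2 - 99*x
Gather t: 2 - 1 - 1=0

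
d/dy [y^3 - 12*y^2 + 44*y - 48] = 3*y^2 - 24*y + 44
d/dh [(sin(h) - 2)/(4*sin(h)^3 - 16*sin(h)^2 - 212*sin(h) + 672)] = (-sin(h)^3 + 5*sin(h)^2 - 8*sin(h) + 31)*cos(h)/(2*(sin(h)^3 - 4*sin(h)^2 - 53*sin(h) + 168)^2)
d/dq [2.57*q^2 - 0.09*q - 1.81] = 5.14*q - 0.09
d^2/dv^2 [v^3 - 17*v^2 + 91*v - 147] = 6*v - 34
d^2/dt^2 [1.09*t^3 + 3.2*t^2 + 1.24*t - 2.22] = 6.54*t + 6.4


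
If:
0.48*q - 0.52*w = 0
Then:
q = 1.08333333333333*w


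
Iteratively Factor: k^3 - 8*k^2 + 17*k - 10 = (k - 5)*(k^2 - 3*k + 2) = (k - 5)*(k - 1)*(k - 2)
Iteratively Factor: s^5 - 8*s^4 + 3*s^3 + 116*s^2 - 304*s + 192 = (s - 1)*(s^4 - 7*s^3 - 4*s^2 + 112*s - 192) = (s - 3)*(s - 1)*(s^3 - 4*s^2 - 16*s + 64) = (s - 4)*(s - 3)*(s - 1)*(s^2 - 16) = (s - 4)*(s - 3)*(s - 1)*(s + 4)*(s - 4)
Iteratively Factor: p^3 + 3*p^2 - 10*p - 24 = (p + 4)*(p^2 - p - 6) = (p - 3)*(p + 4)*(p + 2)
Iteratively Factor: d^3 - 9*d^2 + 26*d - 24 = (d - 2)*(d^2 - 7*d + 12) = (d - 4)*(d - 2)*(d - 3)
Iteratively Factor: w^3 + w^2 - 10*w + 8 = (w - 1)*(w^2 + 2*w - 8) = (w - 1)*(w + 4)*(w - 2)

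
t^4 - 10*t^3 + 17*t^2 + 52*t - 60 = (t - 6)*(t - 5)*(t - 1)*(t + 2)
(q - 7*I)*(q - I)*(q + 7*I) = q^3 - I*q^2 + 49*q - 49*I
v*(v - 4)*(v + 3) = v^3 - v^2 - 12*v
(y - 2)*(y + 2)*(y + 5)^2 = y^4 + 10*y^3 + 21*y^2 - 40*y - 100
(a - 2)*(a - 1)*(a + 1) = a^3 - 2*a^2 - a + 2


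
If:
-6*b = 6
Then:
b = -1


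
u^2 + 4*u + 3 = (u + 1)*(u + 3)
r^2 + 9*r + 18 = (r + 3)*(r + 6)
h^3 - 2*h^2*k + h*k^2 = h*(h - k)^2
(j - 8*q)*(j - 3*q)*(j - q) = j^3 - 12*j^2*q + 35*j*q^2 - 24*q^3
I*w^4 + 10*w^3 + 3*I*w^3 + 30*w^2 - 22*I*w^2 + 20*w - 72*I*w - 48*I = (w + 2)*(w - 6*I)*(w - 4*I)*(I*w + I)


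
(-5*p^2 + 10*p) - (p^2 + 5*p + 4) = -6*p^2 + 5*p - 4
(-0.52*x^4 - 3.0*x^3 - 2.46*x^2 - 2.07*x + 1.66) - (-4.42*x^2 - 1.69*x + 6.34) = -0.52*x^4 - 3.0*x^3 + 1.96*x^2 - 0.38*x - 4.68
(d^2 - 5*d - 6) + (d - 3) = d^2 - 4*d - 9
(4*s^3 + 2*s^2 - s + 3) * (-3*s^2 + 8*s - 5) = -12*s^5 + 26*s^4 - s^3 - 27*s^2 + 29*s - 15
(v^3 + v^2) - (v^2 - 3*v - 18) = v^3 + 3*v + 18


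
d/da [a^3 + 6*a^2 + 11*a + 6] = 3*a^2 + 12*a + 11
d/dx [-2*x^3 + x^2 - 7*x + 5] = -6*x^2 + 2*x - 7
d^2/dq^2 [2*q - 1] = 0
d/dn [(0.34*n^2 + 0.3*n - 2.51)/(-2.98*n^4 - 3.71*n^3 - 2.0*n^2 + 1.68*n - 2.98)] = (2.0264*n^5 + 3.9434*n^4 - 27.6932*n^3 - 26.7651*n^2 - 12.0664*n + 3.3228)/(8.8804*n^8 + 22.1116*n^7 + 25.6841*n^6 + 4.8272*n^5 + 9.2952*n^4 + 15.3916*n^3 + 14.7424*n^2 - 10.0128*n + 8.8804)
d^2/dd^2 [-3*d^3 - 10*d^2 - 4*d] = -18*d - 20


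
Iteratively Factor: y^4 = (y)*(y^3) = y^2*(y^2) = y^3*(y)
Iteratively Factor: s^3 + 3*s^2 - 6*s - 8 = (s + 1)*(s^2 + 2*s - 8) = (s + 1)*(s + 4)*(s - 2)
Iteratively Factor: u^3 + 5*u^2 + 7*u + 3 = (u + 1)*(u^2 + 4*u + 3) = (u + 1)*(u + 3)*(u + 1)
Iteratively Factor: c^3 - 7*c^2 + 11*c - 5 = (c - 1)*(c^2 - 6*c + 5) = (c - 5)*(c - 1)*(c - 1)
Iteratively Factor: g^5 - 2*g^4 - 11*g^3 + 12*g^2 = (g - 4)*(g^4 + 2*g^3 - 3*g^2) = (g - 4)*(g - 1)*(g^3 + 3*g^2) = g*(g - 4)*(g - 1)*(g^2 + 3*g) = g^2*(g - 4)*(g - 1)*(g + 3)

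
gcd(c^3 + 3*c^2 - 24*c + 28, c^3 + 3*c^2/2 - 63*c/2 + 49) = c^2 + 5*c - 14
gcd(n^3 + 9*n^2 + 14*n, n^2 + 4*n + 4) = n + 2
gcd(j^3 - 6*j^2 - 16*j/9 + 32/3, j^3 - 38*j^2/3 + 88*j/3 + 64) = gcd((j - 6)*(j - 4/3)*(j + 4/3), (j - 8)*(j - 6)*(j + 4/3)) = j^2 - 14*j/3 - 8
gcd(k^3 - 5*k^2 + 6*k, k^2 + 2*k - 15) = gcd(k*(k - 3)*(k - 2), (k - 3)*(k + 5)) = k - 3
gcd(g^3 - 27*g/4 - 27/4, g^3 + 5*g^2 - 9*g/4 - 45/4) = g + 3/2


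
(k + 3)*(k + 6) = k^2 + 9*k + 18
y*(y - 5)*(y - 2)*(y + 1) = y^4 - 6*y^3 + 3*y^2 + 10*y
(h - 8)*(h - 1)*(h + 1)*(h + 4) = h^4 - 4*h^3 - 33*h^2 + 4*h + 32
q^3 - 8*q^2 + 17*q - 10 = (q - 5)*(q - 2)*(q - 1)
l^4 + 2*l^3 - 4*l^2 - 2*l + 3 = (l - 1)^2*(l + 1)*(l + 3)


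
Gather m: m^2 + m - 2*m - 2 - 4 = m^2 - m - 6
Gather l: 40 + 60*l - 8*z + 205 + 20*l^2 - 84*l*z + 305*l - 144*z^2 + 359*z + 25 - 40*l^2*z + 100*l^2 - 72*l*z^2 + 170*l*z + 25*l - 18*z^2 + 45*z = l^2*(120 - 40*z) + l*(-72*z^2 + 86*z + 390) - 162*z^2 + 396*z + 270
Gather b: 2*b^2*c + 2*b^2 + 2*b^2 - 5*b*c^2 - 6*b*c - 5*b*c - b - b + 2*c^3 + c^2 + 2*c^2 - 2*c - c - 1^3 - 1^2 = b^2*(2*c + 4) + b*(-5*c^2 - 11*c - 2) + 2*c^3 + 3*c^2 - 3*c - 2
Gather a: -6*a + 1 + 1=2 - 6*a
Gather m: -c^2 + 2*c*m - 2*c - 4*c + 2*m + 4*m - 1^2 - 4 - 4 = -c^2 - 6*c + m*(2*c + 6) - 9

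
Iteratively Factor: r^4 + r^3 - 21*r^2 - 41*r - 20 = (r + 1)*(r^3 - 21*r - 20) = (r + 1)^2*(r^2 - r - 20) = (r - 5)*(r + 1)^2*(r + 4)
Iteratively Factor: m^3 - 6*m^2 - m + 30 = (m - 3)*(m^2 - 3*m - 10) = (m - 3)*(m + 2)*(m - 5)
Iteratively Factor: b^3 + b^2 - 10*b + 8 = (b - 1)*(b^2 + 2*b - 8) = (b - 2)*(b - 1)*(b + 4)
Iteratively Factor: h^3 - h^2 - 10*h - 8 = (h + 1)*(h^2 - 2*h - 8) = (h + 1)*(h + 2)*(h - 4)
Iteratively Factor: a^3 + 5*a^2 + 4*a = (a)*(a^2 + 5*a + 4) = a*(a + 4)*(a + 1)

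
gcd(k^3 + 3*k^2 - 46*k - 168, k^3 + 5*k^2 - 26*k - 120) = k^2 + 10*k + 24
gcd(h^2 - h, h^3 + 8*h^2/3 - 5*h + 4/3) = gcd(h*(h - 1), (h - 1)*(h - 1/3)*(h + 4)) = h - 1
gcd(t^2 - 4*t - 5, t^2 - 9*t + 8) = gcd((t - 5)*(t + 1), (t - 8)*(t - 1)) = 1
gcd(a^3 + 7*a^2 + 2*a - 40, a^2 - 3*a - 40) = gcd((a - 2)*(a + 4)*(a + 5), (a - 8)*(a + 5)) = a + 5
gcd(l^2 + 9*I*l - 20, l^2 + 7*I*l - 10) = l + 5*I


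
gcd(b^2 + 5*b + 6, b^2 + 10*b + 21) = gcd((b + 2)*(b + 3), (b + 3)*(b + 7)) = b + 3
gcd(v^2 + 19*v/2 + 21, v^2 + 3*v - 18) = v + 6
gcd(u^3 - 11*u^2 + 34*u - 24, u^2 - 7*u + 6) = u^2 - 7*u + 6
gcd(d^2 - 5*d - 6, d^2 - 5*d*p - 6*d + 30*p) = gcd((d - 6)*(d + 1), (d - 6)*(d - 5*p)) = d - 6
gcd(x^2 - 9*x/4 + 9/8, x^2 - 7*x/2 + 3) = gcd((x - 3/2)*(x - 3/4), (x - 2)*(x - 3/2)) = x - 3/2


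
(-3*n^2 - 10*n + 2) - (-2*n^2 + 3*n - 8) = -n^2 - 13*n + 10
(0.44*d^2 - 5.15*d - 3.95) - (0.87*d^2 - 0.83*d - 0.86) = -0.43*d^2 - 4.32*d - 3.09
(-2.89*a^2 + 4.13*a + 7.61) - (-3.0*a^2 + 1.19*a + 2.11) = 0.11*a^2 + 2.94*a + 5.5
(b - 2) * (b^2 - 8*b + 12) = b^3 - 10*b^2 + 28*b - 24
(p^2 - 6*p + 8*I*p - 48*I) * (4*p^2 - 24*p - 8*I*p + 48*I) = 4*p^4 - 48*p^3 + 24*I*p^3 + 208*p^2 - 288*I*p^2 - 768*p + 864*I*p + 2304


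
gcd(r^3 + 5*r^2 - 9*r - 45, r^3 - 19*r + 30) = r^2 + 2*r - 15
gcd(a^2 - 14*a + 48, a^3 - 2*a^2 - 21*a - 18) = a - 6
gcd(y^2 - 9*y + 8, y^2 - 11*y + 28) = 1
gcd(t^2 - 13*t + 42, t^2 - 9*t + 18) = t - 6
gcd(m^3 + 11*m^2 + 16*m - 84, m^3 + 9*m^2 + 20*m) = 1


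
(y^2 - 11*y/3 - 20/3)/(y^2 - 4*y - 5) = (y + 4/3)/(y + 1)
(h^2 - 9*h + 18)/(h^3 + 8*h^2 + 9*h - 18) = (h^2 - 9*h + 18)/(h^3 + 8*h^2 + 9*h - 18)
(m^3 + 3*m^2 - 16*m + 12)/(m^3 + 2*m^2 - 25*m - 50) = (m^3 + 3*m^2 - 16*m + 12)/(m^3 + 2*m^2 - 25*m - 50)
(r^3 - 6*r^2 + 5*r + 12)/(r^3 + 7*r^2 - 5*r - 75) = (r^2 - 3*r - 4)/(r^2 + 10*r + 25)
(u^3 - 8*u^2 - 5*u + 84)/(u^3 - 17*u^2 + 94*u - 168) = (u + 3)/(u - 6)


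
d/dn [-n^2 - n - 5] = -2*n - 1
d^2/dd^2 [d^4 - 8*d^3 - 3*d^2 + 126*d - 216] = 12*d^2 - 48*d - 6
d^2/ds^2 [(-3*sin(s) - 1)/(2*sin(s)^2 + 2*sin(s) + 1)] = (12*sin(s)^5 + 4*sin(s)^4 - 48*sin(s)^3 - 34*sin(s)^2 + 13*sin(s) + 8)/(2*sin(s) - cos(2*s) + 2)^3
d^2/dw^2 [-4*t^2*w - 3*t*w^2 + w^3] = -6*t + 6*w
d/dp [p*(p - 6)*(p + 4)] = 3*p^2 - 4*p - 24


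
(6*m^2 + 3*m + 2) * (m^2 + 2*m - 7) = 6*m^4 + 15*m^3 - 34*m^2 - 17*m - 14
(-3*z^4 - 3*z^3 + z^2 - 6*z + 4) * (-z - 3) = 3*z^5 + 12*z^4 + 8*z^3 + 3*z^2 + 14*z - 12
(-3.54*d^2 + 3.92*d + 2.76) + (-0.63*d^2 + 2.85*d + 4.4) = -4.17*d^2 + 6.77*d + 7.16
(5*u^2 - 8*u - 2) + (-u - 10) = 5*u^2 - 9*u - 12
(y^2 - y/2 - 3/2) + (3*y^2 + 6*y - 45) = 4*y^2 + 11*y/2 - 93/2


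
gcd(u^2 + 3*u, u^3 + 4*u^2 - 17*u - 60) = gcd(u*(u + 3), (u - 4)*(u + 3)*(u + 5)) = u + 3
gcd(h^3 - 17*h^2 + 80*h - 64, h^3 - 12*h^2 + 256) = h^2 - 16*h + 64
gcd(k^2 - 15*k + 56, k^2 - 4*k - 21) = k - 7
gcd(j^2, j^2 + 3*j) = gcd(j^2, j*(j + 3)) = j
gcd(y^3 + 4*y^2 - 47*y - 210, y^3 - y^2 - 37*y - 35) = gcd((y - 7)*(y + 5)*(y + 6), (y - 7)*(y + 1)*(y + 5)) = y^2 - 2*y - 35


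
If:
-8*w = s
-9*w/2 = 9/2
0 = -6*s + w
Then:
No Solution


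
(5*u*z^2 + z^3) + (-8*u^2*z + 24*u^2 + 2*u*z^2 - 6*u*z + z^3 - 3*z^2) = -8*u^2*z + 24*u^2 + 7*u*z^2 - 6*u*z + 2*z^3 - 3*z^2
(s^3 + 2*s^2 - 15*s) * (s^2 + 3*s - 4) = s^5 + 5*s^4 - 13*s^3 - 53*s^2 + 60*s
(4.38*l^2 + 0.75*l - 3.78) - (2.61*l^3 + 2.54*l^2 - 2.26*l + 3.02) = -2.61*l^3 + 1.84*l^2 + 3.01*l - 6.8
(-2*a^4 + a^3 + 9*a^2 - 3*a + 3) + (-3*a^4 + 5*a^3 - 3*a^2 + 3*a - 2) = -5*a^4 + 6*a^3 + 6*a^2 + 1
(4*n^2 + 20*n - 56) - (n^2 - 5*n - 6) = 3*n^2 + 25*n - 50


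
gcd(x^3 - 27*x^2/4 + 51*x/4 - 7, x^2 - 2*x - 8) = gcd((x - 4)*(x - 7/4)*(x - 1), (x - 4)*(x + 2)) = x - 4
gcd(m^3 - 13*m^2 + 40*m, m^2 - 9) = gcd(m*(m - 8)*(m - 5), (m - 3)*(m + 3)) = 1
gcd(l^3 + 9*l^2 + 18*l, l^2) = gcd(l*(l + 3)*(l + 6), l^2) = l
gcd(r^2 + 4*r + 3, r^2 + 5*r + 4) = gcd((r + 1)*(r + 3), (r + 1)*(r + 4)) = r + 1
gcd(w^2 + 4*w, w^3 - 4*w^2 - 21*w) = w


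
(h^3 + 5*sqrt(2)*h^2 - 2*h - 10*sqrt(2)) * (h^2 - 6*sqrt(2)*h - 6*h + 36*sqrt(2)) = h^5 - 6*h^4 - sqrt(2)*h^4 - 62*h^3 + 6*sqrt(2)*h^3 + 2*sqrt(2)*h^2 + 372*h^2 - 12*sqrt(2)*h + 120*h - 720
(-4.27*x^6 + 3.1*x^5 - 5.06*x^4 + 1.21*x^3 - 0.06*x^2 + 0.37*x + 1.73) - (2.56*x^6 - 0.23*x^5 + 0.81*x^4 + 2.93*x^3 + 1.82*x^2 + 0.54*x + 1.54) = -6.83*x^6 + 3.33*x^5 - 5.87*x^4 - 1.72*x^3 - 1.88*x^2 - 0.17*x + 0.19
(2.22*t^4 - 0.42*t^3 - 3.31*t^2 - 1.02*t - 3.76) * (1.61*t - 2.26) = 3.5742*t^5 - 5.6934*t^4 - 4.3799*t^3 + 5.8384*t^2 - 3.7484*t + 8.4976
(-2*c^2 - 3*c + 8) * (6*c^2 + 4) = -12*c^4 - 18*c^3 + 40*c^2 - 12*c + 32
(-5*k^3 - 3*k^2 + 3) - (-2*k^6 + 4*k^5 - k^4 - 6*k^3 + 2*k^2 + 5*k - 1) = 2*k^6 - 4*k^5 + k^4 + k^3 - 5*k^2 - 5*k + 4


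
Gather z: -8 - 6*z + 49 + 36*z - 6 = 30*z + 35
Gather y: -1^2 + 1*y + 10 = y + 9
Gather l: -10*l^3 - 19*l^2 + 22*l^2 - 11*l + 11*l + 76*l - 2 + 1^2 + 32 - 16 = -10*l^3 + 3*l^2 + 76*l + 15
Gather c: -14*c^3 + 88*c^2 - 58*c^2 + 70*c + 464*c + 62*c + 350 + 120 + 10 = -14*c^3 + 30*c^2 + 596*c + 480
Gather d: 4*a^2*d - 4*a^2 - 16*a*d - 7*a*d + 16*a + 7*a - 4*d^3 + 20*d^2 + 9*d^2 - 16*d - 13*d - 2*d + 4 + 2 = -4*a^2 + 23*a - 4*d^3 + 29*d^2 + d*(4*a^2 - 23*a - 31) + 6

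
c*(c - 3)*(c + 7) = c^3 + 4*c^2 - 21*c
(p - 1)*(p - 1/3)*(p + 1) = p^3 - p^2/3 - p + 1/3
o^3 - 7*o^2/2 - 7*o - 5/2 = (o - 5)*(o + 1/2)*(o + 1)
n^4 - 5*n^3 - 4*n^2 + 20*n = n*(n - 5)*(n - 2)*(n + 2)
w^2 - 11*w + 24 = (w - 8)*(w - 3)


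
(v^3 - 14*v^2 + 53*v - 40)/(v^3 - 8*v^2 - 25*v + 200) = (v - 1)/(v + 5)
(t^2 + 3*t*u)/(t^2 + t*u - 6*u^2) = t/(t - 2*u)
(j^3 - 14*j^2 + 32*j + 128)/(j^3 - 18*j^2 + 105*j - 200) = (j^2 - 6*j - 16)/(j^2 - 10*j + 25)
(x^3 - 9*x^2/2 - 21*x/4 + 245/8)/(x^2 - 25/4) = (4*x^2 - 28*x + 49)/(2*(2*x - 5))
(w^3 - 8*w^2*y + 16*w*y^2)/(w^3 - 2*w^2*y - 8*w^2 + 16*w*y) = (w^2 - 8*w*y + 16*y^2)/(w^2 - 2*w*y - 8*w + 16*y)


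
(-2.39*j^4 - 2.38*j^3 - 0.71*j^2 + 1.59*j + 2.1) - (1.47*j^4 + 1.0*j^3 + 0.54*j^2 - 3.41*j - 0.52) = -3.86*j^4 - 3.38*j^3 - 1.25*j^2 + 5.0*j + 2.62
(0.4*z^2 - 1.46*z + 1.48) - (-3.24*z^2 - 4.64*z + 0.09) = 3.64*z^2 + 3.18*z + 1.39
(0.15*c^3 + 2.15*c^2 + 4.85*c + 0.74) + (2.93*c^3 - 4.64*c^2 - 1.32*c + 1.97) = 3.08*c^3 - 2.49*c^2 + 3.53*c + 2.71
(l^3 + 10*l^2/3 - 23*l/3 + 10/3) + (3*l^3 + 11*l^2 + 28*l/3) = 4*l^3 + 43*l^2/3 + 5*l/3 + 10/3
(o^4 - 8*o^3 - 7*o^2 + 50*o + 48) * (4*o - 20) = 4*o^5 - 52*o^4 + 132*o^3 + 340*o^2 - 808*o - 960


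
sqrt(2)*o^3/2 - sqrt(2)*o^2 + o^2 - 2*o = o*(o - 2)*(sqrt(2)*o/2 + 1)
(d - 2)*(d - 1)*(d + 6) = d^3 + 3*d^2 - 16*d + 12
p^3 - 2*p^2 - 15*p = p*(p - 5)*(p + 3)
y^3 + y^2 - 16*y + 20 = (y - 2)^2*(y + 5)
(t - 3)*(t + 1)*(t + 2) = t^3 - 7*t - 6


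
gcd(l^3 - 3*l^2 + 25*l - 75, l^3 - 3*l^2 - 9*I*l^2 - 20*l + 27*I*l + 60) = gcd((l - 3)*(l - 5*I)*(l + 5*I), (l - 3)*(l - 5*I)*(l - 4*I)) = l^2 + l*(-3 - 5*I) + 15*I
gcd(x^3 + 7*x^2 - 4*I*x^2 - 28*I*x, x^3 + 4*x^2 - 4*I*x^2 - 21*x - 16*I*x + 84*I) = x^2 + x*(7 - 4*I) - 28*I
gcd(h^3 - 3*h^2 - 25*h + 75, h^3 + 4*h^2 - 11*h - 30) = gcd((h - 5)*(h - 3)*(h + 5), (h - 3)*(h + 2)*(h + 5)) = h^2 + 2*h - 15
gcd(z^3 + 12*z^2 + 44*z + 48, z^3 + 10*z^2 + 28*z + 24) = z^2 + 8*z + 12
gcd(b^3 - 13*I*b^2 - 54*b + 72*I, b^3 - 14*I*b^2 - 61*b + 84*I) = b^2 - 7*I*b - 12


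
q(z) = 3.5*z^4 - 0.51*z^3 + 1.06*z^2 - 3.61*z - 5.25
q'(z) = 14.0*z^3 - 1.53*z^2 + 2.12*z - 3.61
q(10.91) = 49006.16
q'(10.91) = 18017.76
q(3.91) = 784.40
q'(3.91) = 818.16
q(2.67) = 160.83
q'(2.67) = 257.62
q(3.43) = 458.70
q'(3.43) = 550.61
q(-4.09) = 1041.54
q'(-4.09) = -995.73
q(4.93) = 2009.15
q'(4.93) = 1647.18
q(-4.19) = 1144.76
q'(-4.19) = -1069.19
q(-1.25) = 10.46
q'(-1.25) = -35.99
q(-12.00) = 73647.99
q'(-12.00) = -24441.37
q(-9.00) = 23448.39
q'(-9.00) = -10352.62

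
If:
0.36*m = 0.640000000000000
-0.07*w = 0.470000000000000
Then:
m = 1.78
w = -6.71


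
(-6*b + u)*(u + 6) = -6*b*u - 36*b + u^2 + 6*u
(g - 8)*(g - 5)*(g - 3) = g^3 - 16*g^2 + 79*g - 120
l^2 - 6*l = l*(l - 6)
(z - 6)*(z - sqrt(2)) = z^2 - 6*z - sqrt(2)*z + 6*sqrt(2)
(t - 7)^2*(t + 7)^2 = t^4 - 98*t^2 + 2401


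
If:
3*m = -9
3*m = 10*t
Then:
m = -3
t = -9/10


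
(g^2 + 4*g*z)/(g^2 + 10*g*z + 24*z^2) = g/(g + 6*z)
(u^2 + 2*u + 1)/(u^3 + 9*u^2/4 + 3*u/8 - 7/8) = 8*(u + 1)/(8*u^2 + 10*u - 7)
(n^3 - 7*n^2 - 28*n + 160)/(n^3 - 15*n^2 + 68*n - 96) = (n + 5)/(n - 3)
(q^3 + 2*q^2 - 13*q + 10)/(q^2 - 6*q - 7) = (-q^3 - 2*q^2 + 13*q - 10)/(-q^2 + 6*q + 7)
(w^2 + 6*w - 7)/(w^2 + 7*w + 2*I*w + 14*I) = (w - 1)/(w + 2*I)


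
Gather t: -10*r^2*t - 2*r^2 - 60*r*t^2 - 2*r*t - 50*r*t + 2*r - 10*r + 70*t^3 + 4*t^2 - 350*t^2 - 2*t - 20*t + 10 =-2*r^2 - 8*r + 70*t^3 + t^2*(-60*r - 346) + t*(-10*r^2 - 52*r - 22) + 10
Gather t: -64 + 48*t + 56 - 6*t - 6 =42*t - 14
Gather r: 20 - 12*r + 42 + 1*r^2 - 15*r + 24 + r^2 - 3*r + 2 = 2*r^2 - 30*r + 88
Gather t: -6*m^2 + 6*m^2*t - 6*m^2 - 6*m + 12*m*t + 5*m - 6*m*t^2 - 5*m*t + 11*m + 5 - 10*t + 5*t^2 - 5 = -12*m^2 + 10*m + t^2*(5 - 6*m) + t*(6*m^2 + 7*m - 10)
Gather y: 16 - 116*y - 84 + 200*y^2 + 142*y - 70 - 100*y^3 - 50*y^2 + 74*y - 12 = -100*y^3 + 150*y^2 + 100*y - 150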